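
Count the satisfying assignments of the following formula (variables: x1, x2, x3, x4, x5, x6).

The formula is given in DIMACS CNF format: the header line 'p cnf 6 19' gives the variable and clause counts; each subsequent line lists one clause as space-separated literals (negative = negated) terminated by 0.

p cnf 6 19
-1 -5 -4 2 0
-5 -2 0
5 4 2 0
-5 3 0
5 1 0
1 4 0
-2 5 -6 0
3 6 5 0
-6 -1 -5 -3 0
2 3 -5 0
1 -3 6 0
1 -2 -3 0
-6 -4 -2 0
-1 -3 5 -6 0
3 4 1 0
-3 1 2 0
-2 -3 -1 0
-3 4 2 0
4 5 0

2

There are 2^6 = 64 truth assignments over (x1, x2, x3, x4, x5, x6).
Split on x6. With x6 = True, the clauses containing x6 are satisfied and ¬x6 drops from the rest; 1 of the 2^5 = 32 assignments to the other variables satisfy what remains.
With x6 = False, by the same count on the reduced clause set, 1 assignment works.
(One model: x1=T, x2=F, x3=F, x4=T, x5=F, x6=T.)
Total: 1 + 1 = 2.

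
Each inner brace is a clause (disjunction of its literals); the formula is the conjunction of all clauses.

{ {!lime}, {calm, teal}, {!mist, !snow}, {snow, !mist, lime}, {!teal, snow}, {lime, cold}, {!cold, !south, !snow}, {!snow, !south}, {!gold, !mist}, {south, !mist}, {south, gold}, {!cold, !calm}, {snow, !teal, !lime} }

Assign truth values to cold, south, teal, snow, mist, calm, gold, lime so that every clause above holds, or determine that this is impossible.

From the singleton clause (!lime), lime = false.
From the singleton clause (cold), cold = true.
From the singleton clause (!calm), calm = false.
From the singleton clause (teal), teal = true.
From the singleton clause (snow), snow = true.
From the singleton clause (!mist), mist = false.
From the singleton clause (!south), south = false.
From the singleton clause (gold), gold = true.
Every clause now holds.

cold: true, south: false, teal: true, snow: true, mist: false, calm: false, gold: true, lime: false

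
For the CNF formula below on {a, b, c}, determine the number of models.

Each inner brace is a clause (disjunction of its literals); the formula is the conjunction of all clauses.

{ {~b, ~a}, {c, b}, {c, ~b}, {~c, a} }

1

There are 2^3 = 8 truth assignments over (a, b, c).
Check each against the 4 clauses (columns in the order a, b, c):
  F F F  ✗ fails (c | b)
  F F T  ✗ fails (~c | a)
  F T F  ✗ fails (c | ~b)
  F T T  ✗ fails (~c | a)
  T F F  ✗ fails (c | b)
  T F T  ✓ satisfies all
  T T F  ✗ fails (~b | ~a)
  T T T  ✗ fails (~b | ~a)
1 of the 8 rows is a model.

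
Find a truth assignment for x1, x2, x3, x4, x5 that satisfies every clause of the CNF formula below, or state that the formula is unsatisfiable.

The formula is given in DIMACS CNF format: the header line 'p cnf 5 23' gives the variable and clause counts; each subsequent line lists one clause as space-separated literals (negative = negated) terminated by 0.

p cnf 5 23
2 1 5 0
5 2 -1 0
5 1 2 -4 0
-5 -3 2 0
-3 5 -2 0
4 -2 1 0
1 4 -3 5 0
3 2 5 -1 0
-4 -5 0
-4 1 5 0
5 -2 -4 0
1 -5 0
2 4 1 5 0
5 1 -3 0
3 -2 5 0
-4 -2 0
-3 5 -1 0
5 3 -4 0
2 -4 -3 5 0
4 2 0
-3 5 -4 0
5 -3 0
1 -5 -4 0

Suppose x4 = False.
From the singleton clause (x2), x2 = True.
From the singleton clause (x1), x1 = True.
Suppose x3 = False.
From the singleton clause (x5), x5 = True.
Every clause now holds.

x1 ↦ True; x2 ↦ True; x3 ↦ False; x4 ↦ False; x5 ↦ True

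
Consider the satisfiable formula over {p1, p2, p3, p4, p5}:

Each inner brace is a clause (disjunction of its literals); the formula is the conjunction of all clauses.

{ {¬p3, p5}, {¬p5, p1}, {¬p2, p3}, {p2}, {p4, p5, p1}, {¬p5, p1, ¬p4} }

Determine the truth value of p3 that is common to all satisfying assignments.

True

Suppose p3 = False.
The clause (¬p2) is unit, so p2 = False.
But (p2) is also a unit clause — contradiction.
So every satisfying assignment has p3 = True.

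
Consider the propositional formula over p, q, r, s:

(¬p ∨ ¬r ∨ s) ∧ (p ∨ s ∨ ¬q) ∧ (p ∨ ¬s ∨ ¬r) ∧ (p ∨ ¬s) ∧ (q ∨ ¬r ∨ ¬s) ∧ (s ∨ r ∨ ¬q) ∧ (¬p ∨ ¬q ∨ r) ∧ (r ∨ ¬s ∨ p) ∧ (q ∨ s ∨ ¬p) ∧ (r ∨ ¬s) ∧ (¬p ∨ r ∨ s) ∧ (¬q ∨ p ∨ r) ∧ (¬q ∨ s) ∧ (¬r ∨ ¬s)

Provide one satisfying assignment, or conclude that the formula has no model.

Suppose p = False.
Unit clause (¬s) forces s = False.
Unit clause (¬q) forces q = False.
No clause remains; r is free.

p=False, q=False, r=True, s=False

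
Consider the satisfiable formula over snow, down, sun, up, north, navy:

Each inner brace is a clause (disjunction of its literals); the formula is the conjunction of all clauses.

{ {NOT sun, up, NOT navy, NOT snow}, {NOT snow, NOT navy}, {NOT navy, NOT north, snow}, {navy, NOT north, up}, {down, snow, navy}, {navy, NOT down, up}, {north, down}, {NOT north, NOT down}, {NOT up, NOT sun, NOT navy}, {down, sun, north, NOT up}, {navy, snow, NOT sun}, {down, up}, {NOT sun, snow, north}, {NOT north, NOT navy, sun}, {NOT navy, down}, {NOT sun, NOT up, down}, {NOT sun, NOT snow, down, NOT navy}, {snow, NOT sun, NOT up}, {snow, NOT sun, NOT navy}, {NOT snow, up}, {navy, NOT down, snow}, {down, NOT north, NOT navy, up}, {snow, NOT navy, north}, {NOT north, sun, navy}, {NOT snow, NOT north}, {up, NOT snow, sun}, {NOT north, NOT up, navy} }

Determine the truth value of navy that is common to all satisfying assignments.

Suppose navy = true.
The clause (NOT snow) is unit, so snow = false.
The clause (NOT north) is unit, so north = false.
That conflicts with the unit clause (north).
So every satisfying assignment has navy = False.

False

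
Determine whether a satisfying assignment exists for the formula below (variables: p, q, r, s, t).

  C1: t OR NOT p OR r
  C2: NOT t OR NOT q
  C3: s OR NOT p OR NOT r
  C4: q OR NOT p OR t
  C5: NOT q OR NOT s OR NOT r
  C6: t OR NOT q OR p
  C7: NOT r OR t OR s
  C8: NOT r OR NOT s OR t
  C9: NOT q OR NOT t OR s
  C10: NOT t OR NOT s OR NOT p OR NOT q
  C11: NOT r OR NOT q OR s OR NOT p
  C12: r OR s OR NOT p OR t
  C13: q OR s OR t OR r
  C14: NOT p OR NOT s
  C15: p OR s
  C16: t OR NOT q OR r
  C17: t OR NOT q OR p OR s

Yes, satisfiable

Case t = false:
Case p = false:
(NOT q) alone gives q = false.
(s) alone gives s = true.
(NOT r) alone gives r = false.
This assignment satisfies each clause.
A satisfying assignment: p=false,  q=false,  r=false,  s=true,  t=false.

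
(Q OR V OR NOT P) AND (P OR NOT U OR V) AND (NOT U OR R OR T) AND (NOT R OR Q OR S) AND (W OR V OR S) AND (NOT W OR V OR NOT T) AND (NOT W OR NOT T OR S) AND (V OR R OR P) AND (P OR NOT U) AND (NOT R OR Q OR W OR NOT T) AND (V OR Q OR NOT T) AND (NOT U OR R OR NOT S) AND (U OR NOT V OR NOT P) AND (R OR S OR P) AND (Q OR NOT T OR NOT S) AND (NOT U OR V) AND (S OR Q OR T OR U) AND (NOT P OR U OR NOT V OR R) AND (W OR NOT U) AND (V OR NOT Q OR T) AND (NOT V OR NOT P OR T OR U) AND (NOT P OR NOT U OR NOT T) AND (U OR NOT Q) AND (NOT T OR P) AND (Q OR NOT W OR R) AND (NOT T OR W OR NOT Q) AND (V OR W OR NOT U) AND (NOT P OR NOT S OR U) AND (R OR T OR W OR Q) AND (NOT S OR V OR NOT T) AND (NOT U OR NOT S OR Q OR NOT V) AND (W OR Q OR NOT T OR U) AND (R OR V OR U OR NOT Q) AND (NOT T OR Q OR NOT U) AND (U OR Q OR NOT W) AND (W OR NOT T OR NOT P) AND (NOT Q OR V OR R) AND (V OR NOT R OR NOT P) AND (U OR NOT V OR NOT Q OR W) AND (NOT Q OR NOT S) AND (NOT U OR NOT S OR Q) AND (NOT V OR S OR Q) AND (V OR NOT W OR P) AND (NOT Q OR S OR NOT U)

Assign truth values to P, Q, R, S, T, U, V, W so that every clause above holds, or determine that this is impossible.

P ↦ false,  Q ↦ false,  R ↦ true,  S ↦ true,  T ↦ false,  U ↦ false,  V ↦ false,  W ↦ false

Try P = false.
Unit clause (NOT U) forces U = false.
Unit clause (NOT Q) forces Q = false.
Unit clause (NOT T) forces T = false.
Unit clause (S) forces S = true.
Unit clause (NOT W) forces W = false.
Unit clause (R) forces R = true.
All clauses hold; V can take either value.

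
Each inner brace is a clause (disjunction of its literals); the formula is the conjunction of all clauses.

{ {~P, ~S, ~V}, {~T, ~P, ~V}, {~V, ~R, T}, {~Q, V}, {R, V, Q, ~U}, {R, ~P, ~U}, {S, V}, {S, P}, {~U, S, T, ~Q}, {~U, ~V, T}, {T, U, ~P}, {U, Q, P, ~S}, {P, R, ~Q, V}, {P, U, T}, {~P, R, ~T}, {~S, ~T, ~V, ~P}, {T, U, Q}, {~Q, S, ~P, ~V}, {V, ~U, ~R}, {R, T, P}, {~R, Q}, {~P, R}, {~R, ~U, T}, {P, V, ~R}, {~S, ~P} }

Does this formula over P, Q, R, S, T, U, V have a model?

Yes

Try Q = 1.
Unit clause (V) forces V = 1.
Try P = 0.
Unit clause (S) forces S = 1.
Try R = 1.
Unit clause (T) forces T = 1.
All clauses hold; U can take either value.
A satisfying assignment: P: 0,  Q: 1,  R: 1,  S: 1,  T: 1,  U: 0,  V: 1.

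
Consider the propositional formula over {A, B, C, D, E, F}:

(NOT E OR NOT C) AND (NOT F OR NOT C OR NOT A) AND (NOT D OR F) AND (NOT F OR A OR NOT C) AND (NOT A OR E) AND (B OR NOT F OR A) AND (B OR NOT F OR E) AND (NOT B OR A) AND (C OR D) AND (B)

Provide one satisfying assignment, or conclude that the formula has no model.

A=true, B=true, C=false, D=true, E=true, F=true

Unit clause (B) forces B = true.
Unit clause (A) forces A = true.
Unit clause (E) forces E = true.
Unit clause (NOT C) forces C = false.
Unit clause (D) forces D = true.
Unit clause (F) forces F = true.
All clauses are satisfied.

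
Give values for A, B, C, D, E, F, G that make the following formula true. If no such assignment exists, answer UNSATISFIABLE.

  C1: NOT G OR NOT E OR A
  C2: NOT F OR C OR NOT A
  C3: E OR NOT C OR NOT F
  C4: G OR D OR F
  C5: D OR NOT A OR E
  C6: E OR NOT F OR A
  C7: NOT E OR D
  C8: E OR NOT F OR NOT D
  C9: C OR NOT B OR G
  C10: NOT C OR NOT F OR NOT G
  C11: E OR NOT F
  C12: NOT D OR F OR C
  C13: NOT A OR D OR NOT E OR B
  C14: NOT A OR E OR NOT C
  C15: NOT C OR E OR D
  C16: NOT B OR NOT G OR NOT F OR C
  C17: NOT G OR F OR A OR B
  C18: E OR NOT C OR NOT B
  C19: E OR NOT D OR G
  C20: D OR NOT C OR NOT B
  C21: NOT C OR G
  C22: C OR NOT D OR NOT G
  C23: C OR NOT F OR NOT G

A ↦ true,  B ↦ true,  C ↦ true,  D ↦ true,  E ↦ true,  F ↦ false,  G ↦ true

Try E = true.
From the singleton clause (D), D = true.
Try G = true.
From the singleton clause (A), A = true.
From the singleton clause (C), C = true.
From the singleton clause (NOT F), F = false.
Every clause is now satisfied; B is unconstrained.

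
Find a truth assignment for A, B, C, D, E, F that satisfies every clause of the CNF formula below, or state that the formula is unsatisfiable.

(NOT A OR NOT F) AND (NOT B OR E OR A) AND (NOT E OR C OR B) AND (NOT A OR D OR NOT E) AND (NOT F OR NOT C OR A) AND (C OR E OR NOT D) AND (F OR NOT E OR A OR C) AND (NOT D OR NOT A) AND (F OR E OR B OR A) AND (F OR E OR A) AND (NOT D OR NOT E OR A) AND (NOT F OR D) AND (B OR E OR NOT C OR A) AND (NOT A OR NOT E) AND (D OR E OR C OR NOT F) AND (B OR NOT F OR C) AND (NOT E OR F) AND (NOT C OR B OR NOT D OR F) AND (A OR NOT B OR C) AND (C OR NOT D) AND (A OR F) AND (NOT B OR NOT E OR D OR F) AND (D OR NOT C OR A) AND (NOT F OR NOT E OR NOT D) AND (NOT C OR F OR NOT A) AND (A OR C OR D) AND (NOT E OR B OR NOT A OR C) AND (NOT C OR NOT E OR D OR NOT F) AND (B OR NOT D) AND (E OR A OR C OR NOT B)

A ↦ true; B ↦ true; C ↦ false; D ↦ false; E ↦ false; F ↦ false

Try A = true.
The clause (NOT F) is unit, so F = false.
The clause (NOT D) is unit, so D = false.
The clause (NOT E) is unit, so E = false.
The clause (NOT C) is unit, so C = false.
All clauses hold; B can take either value.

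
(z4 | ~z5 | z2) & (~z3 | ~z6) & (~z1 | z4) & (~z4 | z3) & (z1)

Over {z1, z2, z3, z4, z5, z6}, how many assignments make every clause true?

4

There are 2^6 = 64 truth assignments over (z1, z2, z3, z4, z5, z6).
Split on z3. With z3 = 1, the clauses containing z3 are satisfied and ~z3 drops from the rest; 4 of the 2^5 = 32 assignments to the other variables satisfy what remains.
With z3 = 0, by the same count on the reduced clause set, 0 assignments work.
(One model: z1=T, z2=F, z3=T, z4=T, z5=F, z6=F.)
Total: 4 + 0 = 4.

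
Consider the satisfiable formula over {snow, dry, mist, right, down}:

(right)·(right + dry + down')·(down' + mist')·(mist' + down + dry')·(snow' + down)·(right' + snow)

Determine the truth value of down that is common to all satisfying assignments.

Suppose down = 0.
(right) alone gives right = 1.
(snow') alone gives snow = 0.
Now (snow) is unsatisfied and unit — conflict.
So every satisfying assignment has down = True.

True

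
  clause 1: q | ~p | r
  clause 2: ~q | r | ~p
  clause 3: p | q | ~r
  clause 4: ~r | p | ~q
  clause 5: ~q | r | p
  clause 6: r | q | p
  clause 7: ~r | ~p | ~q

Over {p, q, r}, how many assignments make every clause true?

1

There are 2^3 = 8 truth assignments over (p, q, r).
Check each against the 7 clauses (columns in the order p, q, r):
  F F F  ✗ fails (r | q | p)
  F F T  ✗ fails (p | q | ~r)
  F T F  ✗ fails (~q | r | p)
  F T T  ✗ fails (~r | p | ~q)
  T F F  ✗ fails (q | ~p | r)
  T F T  ✓ satisfies all
  T T F  ✗ fails (~q | r | ~p)
  T T T  ✗ fails (~r | ~p | ~q)
1 of the 8 rows is a model.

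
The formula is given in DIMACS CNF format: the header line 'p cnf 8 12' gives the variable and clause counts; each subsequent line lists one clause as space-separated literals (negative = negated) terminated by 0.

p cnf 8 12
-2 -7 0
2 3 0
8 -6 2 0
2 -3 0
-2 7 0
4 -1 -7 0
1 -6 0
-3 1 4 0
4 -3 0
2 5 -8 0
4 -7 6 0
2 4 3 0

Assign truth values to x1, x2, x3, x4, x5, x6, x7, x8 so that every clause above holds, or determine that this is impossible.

UNSATISFIABLE

Suppose x2 = False.
The clause (x3) is unit, so x3 = True.
That conflicts with the unit clause (¬x3).
Backtrack on x2: now try x2 = True.
The clause (¬x7) is unit, so x7 = False.
That conflicts with the unit clause (x7).
Both values of x2 lead to a conflict.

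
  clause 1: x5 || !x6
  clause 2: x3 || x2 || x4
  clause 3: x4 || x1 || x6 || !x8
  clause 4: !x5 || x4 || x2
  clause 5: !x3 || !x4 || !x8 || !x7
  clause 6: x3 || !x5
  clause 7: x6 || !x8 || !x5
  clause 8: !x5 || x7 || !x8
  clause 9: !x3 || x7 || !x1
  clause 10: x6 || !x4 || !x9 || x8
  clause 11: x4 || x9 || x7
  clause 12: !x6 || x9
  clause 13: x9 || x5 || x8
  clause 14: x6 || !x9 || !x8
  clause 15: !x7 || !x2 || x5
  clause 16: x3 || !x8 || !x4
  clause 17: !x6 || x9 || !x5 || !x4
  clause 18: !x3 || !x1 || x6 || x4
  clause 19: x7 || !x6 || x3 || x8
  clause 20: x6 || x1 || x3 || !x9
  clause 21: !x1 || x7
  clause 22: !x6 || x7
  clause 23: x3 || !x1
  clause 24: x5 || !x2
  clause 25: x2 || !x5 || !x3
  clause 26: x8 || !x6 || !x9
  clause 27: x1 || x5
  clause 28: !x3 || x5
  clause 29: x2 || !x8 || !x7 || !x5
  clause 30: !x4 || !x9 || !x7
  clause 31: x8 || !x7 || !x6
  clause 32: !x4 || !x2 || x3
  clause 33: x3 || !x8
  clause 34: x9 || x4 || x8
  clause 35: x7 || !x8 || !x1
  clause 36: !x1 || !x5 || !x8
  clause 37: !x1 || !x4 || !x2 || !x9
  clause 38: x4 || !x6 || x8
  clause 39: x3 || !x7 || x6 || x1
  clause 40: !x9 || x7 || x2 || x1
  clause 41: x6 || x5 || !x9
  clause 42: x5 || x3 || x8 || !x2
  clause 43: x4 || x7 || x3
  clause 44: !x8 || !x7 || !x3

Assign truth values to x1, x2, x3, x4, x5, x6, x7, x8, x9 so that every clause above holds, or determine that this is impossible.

x1=false, x2=true, x3=true, x4=false, x5=true, x6=false, x7=true, x8=false, x9=true

Branch on x5: set x5 = true.
From the singleton clause (x3), x3 = true.
From the singleton clause (x2), x2 = true.
Branch on x6: set x6 = false.
From the singleton clause (!x8), x8 = false.
Branch on x7: set x7 = true.
Branch on x4: set x4 = false.
From the singleton clause (!x1), x1 = false.
From the singleton clause (x9), x9 = true.
Every clause now holds.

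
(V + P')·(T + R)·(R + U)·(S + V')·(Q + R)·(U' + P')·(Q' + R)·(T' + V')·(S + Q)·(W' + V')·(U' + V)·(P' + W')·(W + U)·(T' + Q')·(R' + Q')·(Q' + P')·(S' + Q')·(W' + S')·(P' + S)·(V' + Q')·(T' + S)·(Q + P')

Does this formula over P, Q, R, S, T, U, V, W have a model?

Yes, satisfiable

Suppose V = 1.
(S) alone gives S = 1.
(T') alone gives T = 0.
(R) alone gives R = 1.
(W') alone gives W = 0.
(U) alone gives U = 1.
(P') alone gives P = 0.
(Q') alone gives Q = 0.
This assignment satisfies each clause.
A satisfying assignment: P ↦ 0; Q ↦ 0; R ↦ 1; S ↦ 1; T ↦ 0; U ↦ 1; V ↦ 1; W ↦ 0.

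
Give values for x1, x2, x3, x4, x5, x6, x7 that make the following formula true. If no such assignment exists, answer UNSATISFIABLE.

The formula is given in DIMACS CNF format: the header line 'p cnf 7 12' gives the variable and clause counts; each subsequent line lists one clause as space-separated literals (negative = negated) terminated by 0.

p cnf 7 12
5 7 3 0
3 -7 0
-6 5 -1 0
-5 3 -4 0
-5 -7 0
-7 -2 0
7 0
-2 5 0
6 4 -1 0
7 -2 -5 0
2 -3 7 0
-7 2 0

(x7) alone gives x7 = True.
(x3) alone gives x3 = True.
(¬x5) alone gives x5 = False.
(¬x2) alone gives x2 = False.
But (x2) is also a unit clause — contradiction.

UNSATISFIABLE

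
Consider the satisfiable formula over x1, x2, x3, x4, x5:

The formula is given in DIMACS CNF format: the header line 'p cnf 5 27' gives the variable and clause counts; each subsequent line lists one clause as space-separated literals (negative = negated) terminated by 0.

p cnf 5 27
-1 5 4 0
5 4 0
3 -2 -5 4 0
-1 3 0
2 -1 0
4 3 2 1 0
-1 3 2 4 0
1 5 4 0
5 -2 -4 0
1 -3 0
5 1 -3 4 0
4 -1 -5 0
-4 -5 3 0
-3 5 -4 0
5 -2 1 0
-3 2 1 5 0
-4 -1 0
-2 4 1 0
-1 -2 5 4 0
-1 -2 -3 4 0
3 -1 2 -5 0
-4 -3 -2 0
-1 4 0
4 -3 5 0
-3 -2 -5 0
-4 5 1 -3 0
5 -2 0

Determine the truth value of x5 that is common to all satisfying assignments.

Suppose x5 = True.
Suppose x1 = False.
Unit clause (¬x3) forces x3 = False.
Unit clause (¬x4) forces x4 = False.
Unit clause (¬x2) forces x2 = False.
Now (x2) is unsatisfied and unit — conflict.
Backtrack on x1: now try x1 = True.
Unit clause (x3) forces x3 = True.
Unit clause (x2) forces x2 = True.
Now (¬x2) is unsatisfied and unit — conflict.
Either choice for x1 ends in contradiction.
So every satisfying assignment has x5 = False.

False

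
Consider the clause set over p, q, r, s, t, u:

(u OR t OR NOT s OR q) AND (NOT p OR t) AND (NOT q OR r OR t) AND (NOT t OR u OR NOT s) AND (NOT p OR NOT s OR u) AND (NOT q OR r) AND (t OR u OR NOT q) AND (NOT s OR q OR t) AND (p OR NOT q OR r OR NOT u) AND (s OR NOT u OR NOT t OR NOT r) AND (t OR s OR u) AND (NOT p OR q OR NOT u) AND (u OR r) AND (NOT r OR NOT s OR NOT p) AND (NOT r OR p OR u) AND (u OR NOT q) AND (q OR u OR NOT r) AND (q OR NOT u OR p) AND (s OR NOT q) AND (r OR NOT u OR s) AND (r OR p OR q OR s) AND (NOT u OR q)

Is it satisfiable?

Satisfiable

Suppose p = false.
Suppose q = true.
From the singleton clause (r), r = true.
From the singleton clause (u), u = true.
From the singleton clause (s), s = true.
All clauses hold; t can take either value.
A satisfying assignment: p=false, q=true, r=true, s=true, t=false, u=true.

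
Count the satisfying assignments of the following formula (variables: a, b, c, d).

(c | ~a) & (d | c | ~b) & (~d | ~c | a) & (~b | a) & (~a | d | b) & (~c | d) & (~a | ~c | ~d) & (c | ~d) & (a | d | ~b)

There are 2^4 = 16 truth assignments over (a, b, c, d).
Check each against the 9 clauses (columns in the order a, b, c, d):
  F F F F  ✓ satisfies all
  F F F T  ✗ fails (c | ~d)
  F F T F  ✗ fails (~c | d)
  F F T T  ✗ fails (~d | ~c | a)
  F T F F  ✗ fails (d | c | ~b)
  F T F T  ✗ fails (~b | a)
  F T T F  ✗ fails (~b | a)
  F T T T  ✗ fails (~d | ~c | a)
  T F F F  ✗ fails (c | ~a)
  T F F T  ✗ fails (c | ~a)
  T F T F  ✗ fails (~a | d | b)
  T F T T  ✗ fails (~a | ~c | ~d)
  T T F F  ✗ fails (c | ~a)
  T T F T  ✗ fails (c | ~a)
  T T T F  ✗ fails (~c | d)
  T T T T  ✗ fails (~a | ~c | ~d)
1 of the 16 rows is a model.

1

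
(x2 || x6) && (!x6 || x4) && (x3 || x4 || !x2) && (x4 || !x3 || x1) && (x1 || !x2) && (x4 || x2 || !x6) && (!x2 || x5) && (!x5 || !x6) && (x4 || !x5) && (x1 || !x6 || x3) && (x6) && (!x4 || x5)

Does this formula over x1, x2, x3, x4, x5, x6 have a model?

No, unsatisfiable

Unit clause (x6) forces x6 = true.
Unit clause (x4) forces x4 = true.
Unit clause (!x5) forces x5 = false.
Now (x5) is unsatisfied and unit — conflict.
No assignment satisfies every clause.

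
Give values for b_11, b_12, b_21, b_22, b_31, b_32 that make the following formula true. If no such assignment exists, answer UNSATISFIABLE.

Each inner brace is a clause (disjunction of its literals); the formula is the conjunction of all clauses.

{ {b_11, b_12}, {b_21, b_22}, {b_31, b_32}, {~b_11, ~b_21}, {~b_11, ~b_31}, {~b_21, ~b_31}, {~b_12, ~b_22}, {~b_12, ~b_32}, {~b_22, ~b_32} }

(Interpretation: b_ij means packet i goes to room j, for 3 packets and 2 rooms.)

UNSATISFIABLE

Branch on b_11: set b_11 = 1.
Unit clause (~b_21) forces b_21 = 0.
Unit clause (b_22) forces b_22 = 1.
Unit clause (~b_31) forces b_31 = 0.
Unit clause (b_32) forces b_32 = 1.
Now (~b_32) is unsatisfied and unit — conflict.
Backtrack on b_11: now try b_11 = 0.
Unit clause (b_12) forces b_12 = 1.
Unit clause (~b_22) forces b_22 = 0.
Unit clause (b_21) forces b_21 = 1.
Unit clause (~b_31) forces b_31 = 0.
Unit clause (b_32) forces b_32 = 1.
Now (~b_32) is unsatisfied and unit — conflict.
Neither b_11 = 1 nor b_11 = 0 works.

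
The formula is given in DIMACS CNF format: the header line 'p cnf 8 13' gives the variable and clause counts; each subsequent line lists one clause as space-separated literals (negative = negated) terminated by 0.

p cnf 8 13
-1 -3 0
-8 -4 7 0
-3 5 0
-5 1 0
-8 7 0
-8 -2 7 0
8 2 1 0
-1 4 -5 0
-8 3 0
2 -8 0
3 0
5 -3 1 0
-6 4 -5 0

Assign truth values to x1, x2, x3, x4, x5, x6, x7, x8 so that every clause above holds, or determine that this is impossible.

UNSATISFIABLE

The clause (x3) is unit, so x3 = True.
The clause (¬x1) is unit, so x1 = False.
The clause (x5) is unit, so x5 = True.
Now (¬x5) is unsatisfied and unit — conflict.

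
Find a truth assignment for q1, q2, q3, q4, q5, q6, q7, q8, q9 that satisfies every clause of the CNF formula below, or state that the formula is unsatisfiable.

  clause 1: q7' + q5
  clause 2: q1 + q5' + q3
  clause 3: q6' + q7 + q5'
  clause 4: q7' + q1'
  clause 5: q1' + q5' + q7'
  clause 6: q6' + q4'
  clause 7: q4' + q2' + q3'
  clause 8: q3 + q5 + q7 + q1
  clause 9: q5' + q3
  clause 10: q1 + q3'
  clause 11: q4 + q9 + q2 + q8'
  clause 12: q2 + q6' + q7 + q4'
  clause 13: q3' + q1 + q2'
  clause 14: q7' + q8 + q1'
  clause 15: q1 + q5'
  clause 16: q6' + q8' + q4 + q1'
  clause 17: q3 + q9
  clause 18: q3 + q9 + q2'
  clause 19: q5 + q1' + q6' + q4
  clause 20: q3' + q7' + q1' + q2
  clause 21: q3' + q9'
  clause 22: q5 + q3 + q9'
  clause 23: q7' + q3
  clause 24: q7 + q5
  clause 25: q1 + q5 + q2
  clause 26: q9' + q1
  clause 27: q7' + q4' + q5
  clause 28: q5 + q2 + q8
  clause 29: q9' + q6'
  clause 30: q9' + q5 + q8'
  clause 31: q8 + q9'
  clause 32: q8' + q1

Try q7 = 0.
From the singleton clause (q5), q5 = 1.
From the singleton clause (q6'), q6 = 0.
From the singleton clause (q3), q3 = 1.
From the singleton clause (q1), q1 = 1.
From the singleton clause (q9'), q9 = 0.
Try q4 = 0.
Try q2 = 1.
All clauses hold; q8 can take either value.

q1=1, q2=1, q3=1, q4=0, q5=1, q6=0, q7=0, q8=1, q9=0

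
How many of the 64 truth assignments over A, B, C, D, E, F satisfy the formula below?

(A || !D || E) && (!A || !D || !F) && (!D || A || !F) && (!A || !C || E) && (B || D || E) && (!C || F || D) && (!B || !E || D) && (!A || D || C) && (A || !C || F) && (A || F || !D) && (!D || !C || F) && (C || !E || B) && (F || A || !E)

8

There are 2^6 = 64 truth assignments over (A, B, C, D, E, F).
Split on A. With A = true, the clauses containing A are satisfied and !A drops from the rest; 4 of the 2^5 = 32 assignments to the other variables satisfy what remains.
With A = false, by the same count on the reduced clause set, 4 assignments work.
(One model: A=F, B=F, C=T, D=F, E=T, F=T.)
Total: 4 + 4 = 8.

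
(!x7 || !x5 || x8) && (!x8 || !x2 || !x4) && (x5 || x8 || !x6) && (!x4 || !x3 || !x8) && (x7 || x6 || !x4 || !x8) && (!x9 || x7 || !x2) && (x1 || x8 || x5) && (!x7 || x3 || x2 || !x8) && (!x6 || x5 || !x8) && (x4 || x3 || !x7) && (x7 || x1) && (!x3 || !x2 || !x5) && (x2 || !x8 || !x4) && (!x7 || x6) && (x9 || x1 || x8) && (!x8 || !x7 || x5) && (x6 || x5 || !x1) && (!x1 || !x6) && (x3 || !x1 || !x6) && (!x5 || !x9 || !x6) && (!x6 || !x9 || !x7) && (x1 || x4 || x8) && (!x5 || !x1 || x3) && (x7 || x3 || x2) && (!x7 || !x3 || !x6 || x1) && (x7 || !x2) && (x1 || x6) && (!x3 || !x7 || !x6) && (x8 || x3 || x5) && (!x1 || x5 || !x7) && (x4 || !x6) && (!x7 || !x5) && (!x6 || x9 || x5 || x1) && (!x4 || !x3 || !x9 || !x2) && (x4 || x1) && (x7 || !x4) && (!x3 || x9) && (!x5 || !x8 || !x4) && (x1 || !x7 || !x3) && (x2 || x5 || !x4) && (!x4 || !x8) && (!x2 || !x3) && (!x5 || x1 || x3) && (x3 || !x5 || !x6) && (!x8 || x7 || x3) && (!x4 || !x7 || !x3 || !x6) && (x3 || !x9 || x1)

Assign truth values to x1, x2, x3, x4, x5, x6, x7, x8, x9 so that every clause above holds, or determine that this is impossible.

Case x7 = false:
(x1) alone gives x1 = true.
(!x6) alone gives x6 = false.
(x5) alone gives x5 = true.
(x3) alone gives x3 = true.
(!x2) alone gives x2 = false.
(!x4) alone gives x4 = false.
(x9) alone gives x9 = true.
Every clause is now satisfied; x8 is unconstrained.

x1 ↦ true, x2 ↦ false, x3 ↦ true, x4 ↦ false, x5 ↦ true, x6 ↦ false, x7 ↦ false, x8 ↦ false, x9 ↦ true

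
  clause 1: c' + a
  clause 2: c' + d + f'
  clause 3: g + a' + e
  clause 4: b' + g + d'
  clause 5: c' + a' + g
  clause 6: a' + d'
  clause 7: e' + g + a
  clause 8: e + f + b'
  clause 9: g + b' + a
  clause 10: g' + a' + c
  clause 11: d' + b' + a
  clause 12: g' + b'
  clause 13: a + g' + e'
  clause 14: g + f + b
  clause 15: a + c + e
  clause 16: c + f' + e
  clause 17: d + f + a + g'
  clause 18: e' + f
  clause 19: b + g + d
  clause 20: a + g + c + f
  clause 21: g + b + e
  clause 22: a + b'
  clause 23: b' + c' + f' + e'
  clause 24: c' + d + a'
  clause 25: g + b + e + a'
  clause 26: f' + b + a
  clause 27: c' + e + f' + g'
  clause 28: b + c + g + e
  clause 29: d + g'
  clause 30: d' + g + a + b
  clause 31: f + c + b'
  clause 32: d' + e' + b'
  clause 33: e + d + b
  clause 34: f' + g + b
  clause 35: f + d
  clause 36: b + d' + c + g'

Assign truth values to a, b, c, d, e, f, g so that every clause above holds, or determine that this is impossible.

Try c = 0.
Try a = 1.
Unit clause (d') forces d = 0.
Unit clause (g') forces g = 0.
Unit clause (e) forces e = 1.
Unit clause (f) forces f = 1.
Unit clause (b) forces b = 1.
All clauses are satisfied.

a=1,  b=1,  c=0,  d=0,  e=1,  f=1,  g=0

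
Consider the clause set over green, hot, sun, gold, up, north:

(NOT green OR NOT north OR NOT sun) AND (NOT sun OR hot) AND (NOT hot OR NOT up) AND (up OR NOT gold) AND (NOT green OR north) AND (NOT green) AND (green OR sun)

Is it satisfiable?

Satisfiable

From the singleton clause (NOT green), green = false.
From the singleton clause (sun), sun = true.
From the singleton clause (hot), hot = true.
From the singleton clause (NOT up), up = false.
From the singleton clause (NOT gold), gold = false.
All clauses hold; north can take either value.
A satisfying assignment: green=false; hot=true; sun=true; gold=false; up=false; north=false.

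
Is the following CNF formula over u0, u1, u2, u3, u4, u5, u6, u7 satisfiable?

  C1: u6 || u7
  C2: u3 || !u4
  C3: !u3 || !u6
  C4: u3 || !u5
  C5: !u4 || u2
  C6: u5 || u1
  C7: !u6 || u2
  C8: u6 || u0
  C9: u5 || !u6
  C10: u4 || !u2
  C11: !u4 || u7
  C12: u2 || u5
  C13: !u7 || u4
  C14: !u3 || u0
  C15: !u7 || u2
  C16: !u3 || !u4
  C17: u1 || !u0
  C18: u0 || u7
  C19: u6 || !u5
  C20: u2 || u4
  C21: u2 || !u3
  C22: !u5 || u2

Try u6 = true.
Unit clause (!u3) forces u3 = false.
Unit clause (!u4) forces u4 = false.
Unit clause (!u5) forces u5 = false.
Now (u5) is unsatisfied and unit — conflict.
That branch fails; take u6 = false instead.
Unit clause (u7) forces u7 = true.
Unit clause (u0) forces u0 = true.
Unit clause (u4) forces u4 = true.
Unit clause (u3) forces u3 = true.
Now (!u3) is unsatisfied and unit — conflict.
Neither u6 = true nor u6 = false works.
No assignment satisfies every clause.

No, unsatisfiable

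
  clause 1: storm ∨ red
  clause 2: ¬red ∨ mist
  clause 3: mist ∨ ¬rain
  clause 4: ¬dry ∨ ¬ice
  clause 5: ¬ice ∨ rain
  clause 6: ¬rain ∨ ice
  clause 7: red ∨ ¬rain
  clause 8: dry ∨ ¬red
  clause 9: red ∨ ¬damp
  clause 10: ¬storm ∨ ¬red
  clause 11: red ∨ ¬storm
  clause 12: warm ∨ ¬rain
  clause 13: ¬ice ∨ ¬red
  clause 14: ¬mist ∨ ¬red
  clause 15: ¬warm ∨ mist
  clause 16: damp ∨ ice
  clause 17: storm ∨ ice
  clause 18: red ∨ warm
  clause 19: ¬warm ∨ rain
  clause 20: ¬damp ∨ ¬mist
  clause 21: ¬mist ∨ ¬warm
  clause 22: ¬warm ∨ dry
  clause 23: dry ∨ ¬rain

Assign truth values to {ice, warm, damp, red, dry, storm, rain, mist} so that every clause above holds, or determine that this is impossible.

UNSATISFIABLE

Case storm = True:
From the singleton clause (¬red), red = False.
That conflicts with the unit clause (red).
That branch fails; take storm = False instead.
From the singleton clause (red), red = True.
From the singleton clause (mist), mist = True.
That conflicts with the unit clause (¬mist).
Either choice for storm ends in contradiction.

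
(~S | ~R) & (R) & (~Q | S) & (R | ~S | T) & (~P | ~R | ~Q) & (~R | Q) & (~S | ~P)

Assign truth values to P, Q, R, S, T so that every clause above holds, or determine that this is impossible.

UNSATISFIABLE

The clause (R) is unit, so R = 1.
The clause (~S) is unit, so S = 0.
The clause (~Q) is unit, so Q = 0.
Now (Q) is unsatisfied and unit — conflict.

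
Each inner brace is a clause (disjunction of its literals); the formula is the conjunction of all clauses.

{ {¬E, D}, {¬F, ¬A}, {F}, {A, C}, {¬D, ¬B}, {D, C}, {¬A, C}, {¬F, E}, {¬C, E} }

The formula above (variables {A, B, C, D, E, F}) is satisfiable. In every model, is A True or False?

False

Suppose A = True.
From the singleton clause (¬F), F = False.
Now (F) is unsatisfied and unit — conflict.
So every satisfying assignment has A = False.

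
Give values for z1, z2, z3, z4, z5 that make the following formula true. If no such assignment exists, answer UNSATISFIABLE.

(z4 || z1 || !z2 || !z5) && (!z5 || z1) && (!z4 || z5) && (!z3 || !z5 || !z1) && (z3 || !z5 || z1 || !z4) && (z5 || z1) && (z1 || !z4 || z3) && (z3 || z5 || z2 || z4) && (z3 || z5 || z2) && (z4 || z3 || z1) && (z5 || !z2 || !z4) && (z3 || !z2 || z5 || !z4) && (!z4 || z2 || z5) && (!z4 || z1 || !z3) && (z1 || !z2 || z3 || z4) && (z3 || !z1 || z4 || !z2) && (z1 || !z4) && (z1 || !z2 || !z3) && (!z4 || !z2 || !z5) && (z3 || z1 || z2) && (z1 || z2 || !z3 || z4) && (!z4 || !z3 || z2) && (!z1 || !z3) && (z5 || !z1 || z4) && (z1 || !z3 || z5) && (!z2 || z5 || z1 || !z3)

z1: true,  z2: false,  z3: false,  z4: false,  z5: true

Branch on z5: set z5 = true.
(z1) alone gives z1 = true.
(!z3) alone gives z3 = false.
Branch on z4: set z4 = false.
(!z2) alone gives z2 = false.
This assignment satisfies each clause.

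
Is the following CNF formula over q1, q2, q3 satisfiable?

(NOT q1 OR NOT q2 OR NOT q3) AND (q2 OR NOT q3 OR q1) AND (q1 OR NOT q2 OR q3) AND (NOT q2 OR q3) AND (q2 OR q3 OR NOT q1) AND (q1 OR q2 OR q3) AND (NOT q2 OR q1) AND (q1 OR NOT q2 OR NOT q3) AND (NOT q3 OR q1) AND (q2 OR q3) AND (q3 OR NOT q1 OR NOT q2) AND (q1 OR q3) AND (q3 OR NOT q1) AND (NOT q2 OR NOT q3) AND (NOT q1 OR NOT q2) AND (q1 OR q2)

Case q2 = false:
From the singleton clause (q3), q3 = true.
From the singleton clause (q1), q1 = true.
This assignment satisfies each clause.
A satisfying assignment: q1=true; q2=false; q3=true.

Yes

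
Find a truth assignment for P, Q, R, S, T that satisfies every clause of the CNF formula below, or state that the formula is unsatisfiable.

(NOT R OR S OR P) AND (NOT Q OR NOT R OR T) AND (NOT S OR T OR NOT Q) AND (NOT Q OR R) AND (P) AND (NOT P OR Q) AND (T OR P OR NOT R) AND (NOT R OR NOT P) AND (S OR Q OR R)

From the singleton clause (P), P = true.
From the singleton clause (Q), Q = true.
From the singleton clause (R), R = true.
But (NOT R) is also a unit clause — contradiction.

UNSATISFIABLE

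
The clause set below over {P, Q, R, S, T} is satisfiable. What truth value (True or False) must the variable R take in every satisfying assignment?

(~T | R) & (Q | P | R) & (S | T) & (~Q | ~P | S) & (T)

True

Suppose R = 0.
(~T) alone gives T = 0.
Now (T) is unsatisfied and unit — conflict.
So every satisfying assignment has R = True.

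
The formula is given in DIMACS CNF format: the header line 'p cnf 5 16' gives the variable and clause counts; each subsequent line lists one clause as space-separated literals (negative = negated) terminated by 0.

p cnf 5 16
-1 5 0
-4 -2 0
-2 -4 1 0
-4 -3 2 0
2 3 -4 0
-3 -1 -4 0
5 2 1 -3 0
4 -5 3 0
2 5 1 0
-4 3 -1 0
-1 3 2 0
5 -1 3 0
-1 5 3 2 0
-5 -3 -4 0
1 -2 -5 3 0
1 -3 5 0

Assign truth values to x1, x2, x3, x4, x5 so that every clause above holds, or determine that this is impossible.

Case x1 = True:
(x5) alone gives x5 = True.
Case x4 = False:
(x3) alone gives x3 = True.
All clauses hold; x2 can take either value.

x1 ↦ True,  x2 ↦ False,  x3 ↦ True,  x4 ↦ False,  x5 ↦ True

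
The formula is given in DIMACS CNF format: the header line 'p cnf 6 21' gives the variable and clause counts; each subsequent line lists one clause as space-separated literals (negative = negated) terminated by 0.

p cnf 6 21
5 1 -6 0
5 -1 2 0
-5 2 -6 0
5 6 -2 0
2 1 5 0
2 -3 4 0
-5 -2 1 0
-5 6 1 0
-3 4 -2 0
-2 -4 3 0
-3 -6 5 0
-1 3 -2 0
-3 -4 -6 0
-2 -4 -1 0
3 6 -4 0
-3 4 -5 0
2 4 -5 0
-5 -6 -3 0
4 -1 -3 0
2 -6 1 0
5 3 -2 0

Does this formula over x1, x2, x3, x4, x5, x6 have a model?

Branch on x5: set x5 = True.
Branch on x2: set x2 = False.
From the singleton clause (¬x6), x6 = False.
From the singleton clause (x1), x1 = True.
From the singleton clause (x4), x4 = True.
From the singleton clause (x3), x3 = True.
Every clause now holds.
A satisfying assignment: x1=True, x2=False, x3=True, x4=True, x5=True, x6=False.

Satisfiable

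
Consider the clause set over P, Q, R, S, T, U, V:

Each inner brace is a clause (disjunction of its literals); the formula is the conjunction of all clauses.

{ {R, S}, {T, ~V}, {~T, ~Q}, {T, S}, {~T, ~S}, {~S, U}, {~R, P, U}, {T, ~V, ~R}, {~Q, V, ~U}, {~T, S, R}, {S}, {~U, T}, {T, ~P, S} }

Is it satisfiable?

The clause (S) is unit, so S = 1.
The clause (~T) is unit, so T = 0.
The clause (~V) is unit, so V = 0.
The clause (U) is unit, so U = 1.
Now (~U) is unsatisfied and unit — conflict.
No assignment satisfies every clause.

No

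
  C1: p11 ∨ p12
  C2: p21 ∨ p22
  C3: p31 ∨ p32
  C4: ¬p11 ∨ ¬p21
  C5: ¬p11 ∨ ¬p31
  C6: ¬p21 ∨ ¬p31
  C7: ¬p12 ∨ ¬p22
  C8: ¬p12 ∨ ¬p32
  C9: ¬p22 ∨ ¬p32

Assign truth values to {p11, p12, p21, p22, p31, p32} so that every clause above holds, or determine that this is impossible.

Case p11 = True:
(¬p21) alone gives p21 = False.
(p22) alone gives p22 = True.
(¬p31) alone gives p31 = False.
(p32) alone gives p32 = True.
But (¬p32) is also a unit clause — contradiction.
Backtrack on p11: now try p11 = False.
(p12) alone gives p12 = True.
(¬p22) alone gives p22 = False.
(p21) alone gives p21 = True.
(¬p31) alone gives p31 = False.
(p32) alone gives p32 = True.
But (¬p32) is also a unit clause — contradiction.
Neither p11 = True nor p11 = False works.

UNSATISFIABLE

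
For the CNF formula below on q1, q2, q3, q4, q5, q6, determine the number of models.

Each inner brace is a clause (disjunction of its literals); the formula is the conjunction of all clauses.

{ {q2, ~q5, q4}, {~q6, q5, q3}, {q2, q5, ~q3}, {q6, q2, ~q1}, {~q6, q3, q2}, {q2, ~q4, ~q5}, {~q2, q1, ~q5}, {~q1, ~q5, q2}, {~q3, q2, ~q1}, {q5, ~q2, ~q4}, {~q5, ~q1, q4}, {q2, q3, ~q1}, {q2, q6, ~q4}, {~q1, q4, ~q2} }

There are 2^6 = 64 truth assignments over (q1, q2, q3, q4, q5, q6).
Split on q6. With q6 = 1, the clauses containing q6 are satisfied and ~q6 drops from the rest; 3 of the 2^5 = 32 assignments to the other variables satisfy what remains.
With q6 = 0, by the same count on the reduced clause set, 5 assignments work.
(One model: q1=F, q2=F, q3=F, q4=F, q5=F, q6=F.)
Total: 3 + 5 = 8.

8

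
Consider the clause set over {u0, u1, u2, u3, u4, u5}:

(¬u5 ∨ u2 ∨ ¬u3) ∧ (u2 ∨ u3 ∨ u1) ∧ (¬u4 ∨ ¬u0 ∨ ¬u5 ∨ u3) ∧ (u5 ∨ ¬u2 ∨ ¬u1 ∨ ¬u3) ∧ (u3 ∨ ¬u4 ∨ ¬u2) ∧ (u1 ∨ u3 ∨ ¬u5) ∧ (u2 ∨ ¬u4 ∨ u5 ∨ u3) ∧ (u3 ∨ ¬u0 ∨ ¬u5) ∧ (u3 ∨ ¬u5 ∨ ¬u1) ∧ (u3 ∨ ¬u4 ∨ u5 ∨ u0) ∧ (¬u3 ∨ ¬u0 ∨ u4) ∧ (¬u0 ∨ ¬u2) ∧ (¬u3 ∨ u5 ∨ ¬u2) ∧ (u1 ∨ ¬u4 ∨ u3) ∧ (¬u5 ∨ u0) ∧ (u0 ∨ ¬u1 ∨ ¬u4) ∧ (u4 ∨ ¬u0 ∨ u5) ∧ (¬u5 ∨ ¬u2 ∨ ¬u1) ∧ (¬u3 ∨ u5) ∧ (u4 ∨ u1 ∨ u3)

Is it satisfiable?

Case u0 = False:
From the singleton clause (¬u5), u5 = False.
From the singleton clause (¬u3), u3 = False.
From the singleton clause (¬u4), u4 = False.
From the singleton clause (u1), u1 = True.
All clauses hold; u2 can take either value.
A satisfying assignment: u0: False; u1: True; u2: True; u3: False; u4: False; u5: False.

Satisfiable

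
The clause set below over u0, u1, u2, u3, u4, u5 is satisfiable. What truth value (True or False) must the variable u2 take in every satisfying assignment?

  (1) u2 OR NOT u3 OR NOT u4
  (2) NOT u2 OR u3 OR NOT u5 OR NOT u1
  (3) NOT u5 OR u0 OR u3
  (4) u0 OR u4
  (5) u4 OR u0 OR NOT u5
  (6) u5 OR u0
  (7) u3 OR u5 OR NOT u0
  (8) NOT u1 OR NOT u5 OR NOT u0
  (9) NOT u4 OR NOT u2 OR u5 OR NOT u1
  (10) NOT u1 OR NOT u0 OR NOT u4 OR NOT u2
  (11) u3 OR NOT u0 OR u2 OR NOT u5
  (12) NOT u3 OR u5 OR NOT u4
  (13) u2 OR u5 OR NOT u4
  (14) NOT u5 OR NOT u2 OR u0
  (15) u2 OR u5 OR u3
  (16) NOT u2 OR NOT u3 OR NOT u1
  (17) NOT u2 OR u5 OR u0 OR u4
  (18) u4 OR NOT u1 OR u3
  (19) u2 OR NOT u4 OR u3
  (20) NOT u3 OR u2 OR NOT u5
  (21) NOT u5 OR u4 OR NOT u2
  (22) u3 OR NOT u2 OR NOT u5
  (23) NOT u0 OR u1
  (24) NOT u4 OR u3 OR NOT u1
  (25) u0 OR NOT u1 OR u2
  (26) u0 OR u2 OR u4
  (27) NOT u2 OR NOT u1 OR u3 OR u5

Suppose u2 = true.
Try u0 = true.
The clause (u1) is unit, so u1 = true.
The clause (NOT u5) is unit, so u5 = false.
The clause (u3) is unit, so u3 = true.
But (NOT u3) is also a unit clause — contradiction.
So u0 must be the other value — set u0 = false.
The clause (u4) is unit, so u4 = true.
The clause (u5) is unit, so u5 = true.
But (NOT u5) is also a unit clause — contradiction.
Neither u0 = true nor u0 = false works.
So every satisfying assignment has u2 = False.

False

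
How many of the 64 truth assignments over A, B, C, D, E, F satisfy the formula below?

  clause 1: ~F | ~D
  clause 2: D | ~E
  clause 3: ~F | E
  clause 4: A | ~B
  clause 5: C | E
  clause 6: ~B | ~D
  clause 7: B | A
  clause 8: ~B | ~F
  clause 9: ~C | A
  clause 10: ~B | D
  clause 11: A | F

4

There are 2^6 = 64 truth assignments over (A, B, C, D, E, F).
Split on A. With A = 1, the clauses containing A are satisfied and ~A drops from the rest; 4 of the 2^5 = 32 assignments to the other variables satisfy what remains.
With A = 0, by the same count on the reduced clause set, 0 assignments work.
(One model: A=T, B=F, C=F, D=T, E=T, F=F.)
Total: 4 + 0 = 4.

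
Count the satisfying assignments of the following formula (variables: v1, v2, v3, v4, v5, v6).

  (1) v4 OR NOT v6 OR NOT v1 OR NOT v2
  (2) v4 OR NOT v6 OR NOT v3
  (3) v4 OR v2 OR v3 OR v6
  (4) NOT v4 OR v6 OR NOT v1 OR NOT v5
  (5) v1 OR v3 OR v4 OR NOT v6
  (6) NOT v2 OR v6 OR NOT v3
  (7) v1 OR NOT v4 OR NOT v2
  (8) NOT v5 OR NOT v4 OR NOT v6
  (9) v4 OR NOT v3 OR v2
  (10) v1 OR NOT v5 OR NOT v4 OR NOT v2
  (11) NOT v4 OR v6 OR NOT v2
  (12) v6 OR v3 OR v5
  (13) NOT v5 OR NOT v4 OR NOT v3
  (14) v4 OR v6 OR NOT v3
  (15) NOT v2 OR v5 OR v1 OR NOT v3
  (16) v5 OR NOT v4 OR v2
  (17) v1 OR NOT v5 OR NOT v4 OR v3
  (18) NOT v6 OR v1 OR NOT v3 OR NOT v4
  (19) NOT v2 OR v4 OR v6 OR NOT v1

5

There are 2^6 = 64 truth assignments over (v1, v2, v3, v4, v5, v6).
Split on v4. With v4 = true, the clauses containing v4 are satisfied and NOT v4 drops from the rest; 2 of the 2^5 = 32 assignments to the other variables satisfy what remains.
With v4 = false, by the same count on the reduced clause set, 3 assignments work.
Total: 2 + 3 = 5.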